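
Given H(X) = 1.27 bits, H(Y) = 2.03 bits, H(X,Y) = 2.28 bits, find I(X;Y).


I(X;Y) = H(X) + H(Y) - H(X,Y) = 1.27 + 2.03 - 2.28 = 1.02

1.02 bits


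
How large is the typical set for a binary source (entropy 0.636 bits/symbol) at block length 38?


log2|A_typical| = nH = 38 * 0.636 = 24.168, so |A_typical| ~ 2^24.168 = 1.885e+07

1.885e+07


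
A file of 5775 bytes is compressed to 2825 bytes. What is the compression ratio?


Ratio = original / compressed = 5775 / 2825 = 2.0442

2.0442


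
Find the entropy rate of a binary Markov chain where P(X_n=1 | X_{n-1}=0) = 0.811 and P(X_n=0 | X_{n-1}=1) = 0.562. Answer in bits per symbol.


Stationary distribution: pi_0 = p10/(p01+p10) = 0.4093, pi_1 = 0.5907. Entropy rate H' = pi_0*H(p01) + pi_1*H(p10) = 0.4093*0.6994 + 0.5907*0.9889 = 0.8704

0.8704 bits/symbol


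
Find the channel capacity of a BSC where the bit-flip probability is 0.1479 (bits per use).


H(p) = -p*log2(p) - (1-p)*log2(1-p) = -0.1479*log2(0.1479) - 0.8521*log2(0.8521) = 0.407806 + 0.196754 = 0.6046. C = 1 - H(p) = 1 - 0.6046 = 0.3954

0.3954 bits


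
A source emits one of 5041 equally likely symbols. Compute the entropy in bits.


H = log2(n) = log2(5041) = 12.2995

12.2995 bits


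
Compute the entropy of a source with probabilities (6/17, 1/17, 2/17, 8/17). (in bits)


H = -sum(p_i * log2(p_i)). Terms: -(6/17)*log2(6/17) = 0.530294; -(1/17)*log2(1/17) = 0.240439; -(2/17)*log2(2/17) = 0.363231; -(8/17)*log2(8/17) = 0.511747. H = 0.530294 + 0.240439 + 0.363231 + 0.511747 = 1.6457

1.6457 bits


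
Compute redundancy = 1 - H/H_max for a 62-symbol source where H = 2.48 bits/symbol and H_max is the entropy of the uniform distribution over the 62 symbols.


H_max = log2(K) = log2(62) = 5.9542 bits/symbol. Redundancy = 1 - H/H_max = 1 - 2.48/5.9542 = 1 - 0.4165 = 0.5835

0.5835


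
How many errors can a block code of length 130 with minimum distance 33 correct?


Correction capability = floor((d-1)/2) = floor((33-1)/2) = 16

16 errors


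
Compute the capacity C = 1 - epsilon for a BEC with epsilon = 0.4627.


C = 1 - epsilon = 1 - 0.4627 = 0.5373

0.5373 bits


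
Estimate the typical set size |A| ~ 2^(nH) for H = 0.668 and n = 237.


log2|A_typical| = nH = 237 * 0.668 = 158.316, so |A_typical| ~ 2^158.316 = 4.548e+47

4.548e+47


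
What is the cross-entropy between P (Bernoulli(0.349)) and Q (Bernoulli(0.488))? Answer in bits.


H(P,Q) = -p*log2(q) - (1-p)*log2(1-q). -0.349*log2(0.488) = 0.361231; -0.651*log2(0.512) = 0.628726. H(P,Q) = 0.361231 + 0.628726 = 0.99

0.99 bits


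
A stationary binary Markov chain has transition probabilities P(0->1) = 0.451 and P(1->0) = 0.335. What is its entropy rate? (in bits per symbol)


Stationary distribution: pi_0 = p10/(p01+p10) = 0.4262, pi_1 = 0.5738. Entropy rate H' = pi_0*H(p01) + pi_1*H(p10) = 0.4262*0.9931 + 0.5738*0.92 = 0.9511

0.9511 bits/symbol


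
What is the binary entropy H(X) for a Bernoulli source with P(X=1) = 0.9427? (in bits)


H = -p*log2(p) - (1-p)*log2(1-p). -0.9427*log2(0.9427) = 0.080251; -0.0573*log2(0.0573) = 0.236381. H = 0.080251 + 0.236381 = 0.3166

0.3166 bits


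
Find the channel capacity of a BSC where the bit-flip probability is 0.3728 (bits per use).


H(p) = -p*log2(p) - (1-p)*log2(1-p) = -0.3728*log2(0.3728) - 0.6272*log2(0.6272) = 0.530691 + 0.422107 = 0.9528. C = 1 - H(p) = 1 - 0.9528 = 0.0472

0.0472 bits


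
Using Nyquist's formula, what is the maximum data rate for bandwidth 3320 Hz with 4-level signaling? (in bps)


Rate = 2 * B * log2(M) = 2 * 3320 * 2.0 = 13280.0

13280.0 bps


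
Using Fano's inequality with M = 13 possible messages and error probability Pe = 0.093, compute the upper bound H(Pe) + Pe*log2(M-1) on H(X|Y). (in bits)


H(Pe) = -Pe*log2(Pe) - (1-Pe)*log2(1-Pe) = -0.093*log2(0.093) - 0.907*log2(0.907) = 0.318676 + 0.127729 = 0.4464. Pe*log2(M-1) = 0.093*log2(12) = 0.333402. Bound = H(Pe) + Pe*log2(M-1) = 0.318676 + 0.127729 + 0.333402 = 0.7798

0.7798 bits


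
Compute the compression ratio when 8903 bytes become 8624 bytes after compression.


Ratio = original / compressed = 8903 / 8624 = 1.0324

1.0324


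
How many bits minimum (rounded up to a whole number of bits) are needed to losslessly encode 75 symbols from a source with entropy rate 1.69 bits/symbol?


Minimum bits >= n * H = 75 * 1.69 = 126.75, rounded up to a whole number of bits = 127

127 bits


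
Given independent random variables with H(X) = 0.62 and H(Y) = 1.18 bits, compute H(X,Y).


For independent variables, H(X,Y) = H(X) + H(Y) = 0.62 + 1.18 = 1.8

1.8 bits


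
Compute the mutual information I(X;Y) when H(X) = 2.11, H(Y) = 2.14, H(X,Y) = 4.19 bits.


I(X;Y) = H(X) + H(Y) - H(X,Y) = 2.11 + 2.14 - 4.19 = 0.06

0.06 bits


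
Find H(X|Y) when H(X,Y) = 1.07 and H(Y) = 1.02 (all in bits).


H(X|Y) = H(X,Y) - H(Y) = 1.07 - 1.02 = 0.05

0.05 bits


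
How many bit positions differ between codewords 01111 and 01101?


Count differing positions: . . . ^ . = 1 differences

1


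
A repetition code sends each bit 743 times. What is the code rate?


Rate = k/n = 1/743

1/743


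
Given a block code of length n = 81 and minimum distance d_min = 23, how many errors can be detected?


Detection capability = d_min - 1 = 23 - 1 = 22

22 errors


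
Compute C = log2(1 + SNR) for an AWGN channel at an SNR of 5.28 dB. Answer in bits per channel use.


SNR_linear = 10^(5.28/10) = 3.3729; C = log2(1 + SNR_linear) = log2(1 + 3.3729) = 2.1286

2.1286 bits/channel use


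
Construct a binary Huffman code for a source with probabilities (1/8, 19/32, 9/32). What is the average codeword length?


Huffman construction (repeatedly merge the two least-probable nodes; each merge adds 1 bit to every symbol beneath it): 1/8 + 9/32 = 13/32; 13/32 + 19/32 = 1. Resulting codeword lengths (in the order the probabilities were given): (2, 1, 2). L_avg = sum(p_i * l_i) = 1/8*2 + 19/32*1 + 9/32*2 = 45/32 = 1.4062

1.4062 bits


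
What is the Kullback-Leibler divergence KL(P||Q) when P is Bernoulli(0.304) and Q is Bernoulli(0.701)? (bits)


KL = p*log2(p/q) + (1-p)*log2((1-p)/(1-q)) = 0.304*log2(0.304/0.701) + 0.696*log2(0.696/0.299) = 0.482

0.482 bits


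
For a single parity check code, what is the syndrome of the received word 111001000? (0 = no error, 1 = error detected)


Syndrome = XOR of all bits = 1 XOR 1 XOR 1 XOR 0 XOR 0 XOR 1 XOR 0 XOR 0 XOR 0 = 0

0


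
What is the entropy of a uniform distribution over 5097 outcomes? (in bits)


H = log2(n) = log2(5097) = 12.3154

12.3154 bits


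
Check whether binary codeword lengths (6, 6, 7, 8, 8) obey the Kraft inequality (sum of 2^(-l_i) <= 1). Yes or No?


Kraft sum = sum(2^(-l_i)) = 0.0469, need <= 1. Result: satisfied (a binary prefix-free code with these lengths exists)

Yes


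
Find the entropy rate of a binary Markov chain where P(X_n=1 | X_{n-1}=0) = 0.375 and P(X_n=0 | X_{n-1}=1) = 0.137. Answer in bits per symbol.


Stationary distribution: pi_0 = p10/(p01+p10) = 0.2676, pi_1 = 0.7324. Entropy rate H' = pi_0*H(p01) + pi_1*H(p10) = 0.2676*0.9544 + 0.7324*0.5763 = 0.6775

0.6775 bits/symbol


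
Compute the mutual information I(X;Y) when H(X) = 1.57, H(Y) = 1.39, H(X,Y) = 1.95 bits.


I(X;Y) = H(X) + H(Y) - H(X,Y) = 1.57 + 1.39 - 1.95 = 1.01

1.01 bits


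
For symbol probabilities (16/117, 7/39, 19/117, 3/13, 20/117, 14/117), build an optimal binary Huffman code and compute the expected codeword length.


Huffman construction (repeatedly merge the two least-probable nodes; each merge adds 1 bit to every symbol beneath it): 14/117 + 16/117 = 10/39; 19/117 + 20/117 = 1/3; 7/39 + 3/13 = 16/39; 10/39 + 1/3 = 23/39; 16/39 + 23/39 = 1. Resulting codeword lengths (in the order the probabilities were given): (3, 2, 3, 2, 3, 3). L_avg = sum(p_i * l_i) = 16/117*3 + 7/39*2 + 19/117*3 + 3/13*2 + 20/117*3 + 14/117*3 = 101/39 = 2.5897

2.5897 bits


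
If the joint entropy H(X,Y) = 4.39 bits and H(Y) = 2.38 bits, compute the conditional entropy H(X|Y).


H(X|Y) = H(X,Y) - H(Y) = 4.39 - 2.38 = 2.01

2.01 bits


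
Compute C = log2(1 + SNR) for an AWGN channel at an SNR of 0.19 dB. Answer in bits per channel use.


SNR_linear = 10^(0.19/10) = 1.0447; C = log2(1 + SNR_linear) = log2(1 + 1.0447) = 1.0319

1.0319 bits/channel use


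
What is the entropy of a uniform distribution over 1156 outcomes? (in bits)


H = log2(n) = log2(1156) = 10.1749

10.1749 bits


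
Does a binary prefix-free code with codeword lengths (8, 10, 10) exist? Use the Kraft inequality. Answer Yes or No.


Kraft sum = sum(2^(-l_i)) = 0.0059, need <= 1. Result: satisfied (a binary prefix-free code with these lengths exists)

Yes


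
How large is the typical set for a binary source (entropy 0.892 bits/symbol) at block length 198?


log2|A_typical| = nH = 198 * 0.892 = 176.616, so |A_typical| ~ 2^176.616 = 1.468e+53

1.468e+53


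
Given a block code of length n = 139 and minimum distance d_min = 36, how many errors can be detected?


Detection capability = d_min - 1 = 36 - 1 = 35

35 errors


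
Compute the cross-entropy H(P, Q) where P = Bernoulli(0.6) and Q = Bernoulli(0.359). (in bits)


H(P,Q) = -p*log2(q) - (1-p)*log2(1-q). -0.6*log2(0.359) = 0.886767; -0.4*log2(0.641) = 0.256641. H(P,Q) = 0.886767 + 0.256641 = 1.1434

1.1434 bits


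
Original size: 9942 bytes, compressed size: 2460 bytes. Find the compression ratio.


Ratio = original / compressed = 9942 / 2460 = 4.0415

4.0415


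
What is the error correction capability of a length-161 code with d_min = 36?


Correction capability = floor((d-1)/2) = floor((36-1)/2) = 17

17 errors


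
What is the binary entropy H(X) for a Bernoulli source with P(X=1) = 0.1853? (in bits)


H = -p*log2(p) - (1-p)*log2(1-p). -0.1853*log2(0.1853) = 0.450662; -0.8147*log2(0.8147) = 0.240874. H = 0.450662 + 0.240874 = 0.6915

0.6915 bits


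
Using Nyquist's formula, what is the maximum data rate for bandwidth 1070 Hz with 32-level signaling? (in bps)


Rate = 2 * B * log2(M) = 2 * 1070 * 5.0 = 10700.0

10700.0 bps


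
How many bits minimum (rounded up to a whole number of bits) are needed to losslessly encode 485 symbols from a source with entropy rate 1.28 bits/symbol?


Minimum bits >= n * H = 485 * 1.28 = 620.8, rounded up to a whole number of bits = 621

621 bits


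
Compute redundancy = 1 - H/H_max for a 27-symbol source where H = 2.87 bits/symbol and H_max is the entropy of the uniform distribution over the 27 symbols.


H_max = log2(K) = log2(27) = 4.7549 bits/symbol. Redundancy = 1 - H/H_max = 1 - 2.87/4.7549 = 1 - 0.6036 = 0.3964

0.3964


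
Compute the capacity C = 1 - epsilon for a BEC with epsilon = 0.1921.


C = 1 - epsilon = 1 - 0.1921 = 0.8079

0.8079 bits


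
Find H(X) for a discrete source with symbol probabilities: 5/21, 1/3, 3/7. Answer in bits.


H = -sum(p_i * log2(p_i)). Terms: -(5/21)*log2(5/21) = 0.492950; -(1/3)*log2(1/3) = 0.528321; -(3/7)*log2(3/7) = 0.523882. H = 0.492950 + 0.528321 + 0.523882 = 1.5452

1.5452 bits


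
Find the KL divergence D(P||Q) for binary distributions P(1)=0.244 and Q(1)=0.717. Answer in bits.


KL = p*log2(p/q) + (1-p)*log2((1-p)/(1-q)) = 0.244*log2(0.244/0.717) + 0.756*log2(0.756/0.283) = 0.6923

0.6923 bits


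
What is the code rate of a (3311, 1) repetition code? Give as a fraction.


Rate = k/n = 1/3311

1/3311


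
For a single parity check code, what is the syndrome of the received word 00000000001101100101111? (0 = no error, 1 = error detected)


Syndrome = XOR of all bits = 0 XOR 0 XOR 0 XOR 0 XOR 0 XOR 0 XOR 0 XOR 0 XOR 0 XOR 0 XOR 1 XOR 1 XOR 0 XOR 1 XOR 1 XOR 0 XOR 0 XOR 1 XOR 0 XOR 1 XOR 1 XOR 1 XOR 1 = 1

1


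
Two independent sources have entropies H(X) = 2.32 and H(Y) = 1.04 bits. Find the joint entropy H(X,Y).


For independent variables, H(X,Y) = H(X) + H(Y) = 2.32 + 1.04 = 3.36

3.36 bits


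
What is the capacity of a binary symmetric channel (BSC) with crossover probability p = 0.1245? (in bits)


H(p) = -p*log2(p) - (1-p)*log2(1-p) = -0.1245*log2(0.1245) - 0.8755*log2(0.8755) = 0.374220 + 0.167939 = 0.5422. C = 1 - H(p) = 1 - 0.5422 = 0.4578

0.4578 bits


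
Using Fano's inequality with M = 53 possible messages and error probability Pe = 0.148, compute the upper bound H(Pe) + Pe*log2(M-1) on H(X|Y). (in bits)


H(Pe) = -Pe*log2(Pe) - (1-Pe)*log2(1-Pe) = -0.148*log2(0.148) - 0.852*log2(0.852) = 0.407937 + 0.196876 = 0.6048. Pe*log2(M-1) = 0.148*log2(52) = 0.843665. Bound = H(Pe) + Pe*log2(M-1) = 0.407937 + 0.196876 + 0.843665 = 1.4485

1.4485 bits


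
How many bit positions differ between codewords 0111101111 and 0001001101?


Count differing positions: . ^ ^ . ^ . . . ^ . = 4 differences

4


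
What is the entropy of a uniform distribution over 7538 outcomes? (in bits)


H = log2(n) = log2(7538) = 12.88

12.88 bits


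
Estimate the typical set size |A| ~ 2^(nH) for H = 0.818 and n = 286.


log2|A_typical| = nH = 286 * 0.818 = 233.948, so |A_typical| ~ 2^233.948 = 2.663e+70

2.663e+70


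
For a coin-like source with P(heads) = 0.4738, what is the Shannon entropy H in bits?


H = -p*log2(p) - (1-p)*log2(1-p). -0.4738*log2(0.4738) = 0.510591; -0.5262*log2(0.5262) = 0.487428. H = 0.510591 + 0.487428 = 0.998

0.998 bits


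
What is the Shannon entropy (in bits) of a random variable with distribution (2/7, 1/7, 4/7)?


H = -sum(p_i * log2(p_i)). Terms: -(2/7)*log2(2/7) = 0.516387; -(1/7)*log2(1/7) = 0.401051; -(4/7)*log2(4/7) = 0.461346. H = 0.516387 + 0.401051 + 0.461346 = 1.3788

1.3788 bits


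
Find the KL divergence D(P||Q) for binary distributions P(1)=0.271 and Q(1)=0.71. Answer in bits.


KL = p*log2(p/q) + (1-p)*log2((1-p)/(1-q)) = 0.271*log2(0.271/0.71) + 0.729*log2(0.729/0.29) = 0.5929

0.5929 bits


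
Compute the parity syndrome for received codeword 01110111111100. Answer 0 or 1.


Syndrome = XOR of all bits = 0 XOR 1 XOR 1 XOR 1 XOR 0 XOR 1 XOR 1 XOR 1 XOR 1 XOR 1 XOR 1 XOR 1 XOR 0 XOR 0 = 0

0


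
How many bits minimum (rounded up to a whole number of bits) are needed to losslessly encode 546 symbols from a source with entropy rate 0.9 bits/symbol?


Minimum bits >= n * H = 546 * 0.9 = 491.4, rounded up to a whole number of bits = 492

492 bits


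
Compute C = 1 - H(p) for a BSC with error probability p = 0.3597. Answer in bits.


H(p) = -p*log2(p) - (1-p)*log2(1-p) = -0.3597*log2(0.3597) - 0.6403*log2(0.6403) = 0.530606 + 0.411828 = 0.9424. C = 1 - H(p) = 1 - 0.9424 = 0.0576

0.0576 bits


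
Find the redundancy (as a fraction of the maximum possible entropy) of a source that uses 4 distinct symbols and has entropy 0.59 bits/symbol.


H_max = log2(K) = log2(4) = 2.0 bits/symbol. Redundancy = 1 - H/H_max = 1 - 0.59/2.0 = 1 - 0.295 = 0.705

0.705


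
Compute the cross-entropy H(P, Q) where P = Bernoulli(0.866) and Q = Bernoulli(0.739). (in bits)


H(P,Q) = -p*log2(q) - (1-p)*log2(1-q). -0.866*log2(0.739) = 0.377882; -0.134*log2(0.261) = 0.259676. H(P,Q) = 0.377882 + 0.259676 = 0.6376

0.6376 bits


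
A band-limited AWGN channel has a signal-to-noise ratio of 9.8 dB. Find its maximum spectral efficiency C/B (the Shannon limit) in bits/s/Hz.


SNR_linear = 10^(9.8/10) = 9.5499; C/B = log2(1 + SNR_linear) = log2(1 + 9.5499) = 3.3992

3.3992 bits/s/Hz


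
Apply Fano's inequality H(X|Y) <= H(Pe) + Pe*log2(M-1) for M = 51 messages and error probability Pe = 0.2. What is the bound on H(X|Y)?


H(Pe) = -Pe*log2(Pe) - (1-Pe)*log2(1-Pe) = -0.2*log2(0.2) - 0.8*log2(0.8) = 0.464386 + 0.257542 = 0.7219. Pe*log2(M-1) = 0.2*log2(50) = 1.128771. Bound = H(Pe) + Pe*log2(M-1) = 0.464386 + 0.257542 + 1.128771 = 1.8507

1.8507 bits


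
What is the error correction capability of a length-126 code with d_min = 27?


Correction capability = floor((d-1)/2) = floor((27-1)/2) = 13

13 errors


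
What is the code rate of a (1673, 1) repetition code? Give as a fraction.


Rate = k/n = 1/1673

1/1673


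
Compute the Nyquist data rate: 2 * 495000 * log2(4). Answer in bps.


Rate = 2 * B * log2(M) = 2 * 495000 * 2.0 = 1980000.0

1980000.0 bps


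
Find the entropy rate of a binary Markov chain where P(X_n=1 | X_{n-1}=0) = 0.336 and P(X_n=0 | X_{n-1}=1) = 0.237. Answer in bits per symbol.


Stationary distribution: pi_0 = p10/(p01+p10) = 0.4136, pi_1 = 0.5864. Entropy rate H' = pi_0*H(p01) + pi_1*H(p10) = 0.4136*0.9209 + 0.5864*0.79 = 0.8442

0.8442 bits/symbol


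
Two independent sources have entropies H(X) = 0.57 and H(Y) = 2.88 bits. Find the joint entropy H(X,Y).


For independent variables, H(X,Y) = H(X) + H(Y) = 0.57 + 2.88 = 3.45

3.45 bits


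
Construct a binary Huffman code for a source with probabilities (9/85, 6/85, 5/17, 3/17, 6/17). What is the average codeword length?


Huffman construction (repeatedly merge the two least-probable nodes; each merge adds 1 bit to every symbol beneath it): 6/85 + 9/85 = 3/17; 3/17 + 3/17 = 6/17; 5/17 + 6/17 = 11/17; 6/17 + 11/17 = 1. Resulting codeword lengths (in the order the probabilities were given): (3, 3, 2, 2, 2). L_avg = sum(p_i * l_i) = 9/85*3 + 6/85*3 + 5/17*2 + 3/17*2 + 6/17*2 = 37/17 = 2.1765

2.1765 bits


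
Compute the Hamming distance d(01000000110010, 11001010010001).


Count differing positions: ^ . . . ^ . ^ . ^ . . . ^ ^ = 6 differences

6


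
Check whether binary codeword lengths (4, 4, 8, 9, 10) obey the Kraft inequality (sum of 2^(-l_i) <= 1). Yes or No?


Kraft sum = sum(2^(-l_i)) = 0.1318, need <= 1. Result: satisfied (a binary prefix-free code with these lengths exists)

Yes


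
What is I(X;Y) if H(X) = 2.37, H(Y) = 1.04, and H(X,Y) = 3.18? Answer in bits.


I(X;Y) = H(X) + H(Y) - H(X,Y) = 2.37 + 1.04 - 3.18 = 0.23

0.23 bits


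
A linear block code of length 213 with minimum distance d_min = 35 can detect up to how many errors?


Detection capability = d_min - 1 = 35 - 1 = 34

34 errors


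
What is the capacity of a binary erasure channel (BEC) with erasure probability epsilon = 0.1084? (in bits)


C = 1 - epsilon = 1 - 0.1084 = 0.8916

0.8916 bits


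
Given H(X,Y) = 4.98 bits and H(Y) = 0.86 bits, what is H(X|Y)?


H(X|Y) = H(X,Y) - H(Y) = 4.98 - 0.86 = 4.12

4.12 bits


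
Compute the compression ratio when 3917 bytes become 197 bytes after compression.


Ratio = original / compressed = 3917 / 197 = 19.8832

19.8832


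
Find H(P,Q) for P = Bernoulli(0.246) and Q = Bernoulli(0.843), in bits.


H(P,Q) = -p*log2(q) - (1-p)*log2(1-q). -0.246*log2(0.843) = 0.060613; -0.754*log2(0.157) = 2.014057. H(P,Q) = 0.060613 + 2.014057 = 2.0747

2.0747 bits


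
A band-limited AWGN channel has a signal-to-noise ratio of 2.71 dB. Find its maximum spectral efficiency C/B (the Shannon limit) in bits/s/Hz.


SNR_linear = 10^(2.71/10) = 1.8664; C/B = log2(1 + SNR_linear) = log2(1 + 1.8664) = 1.5192

1.5192 bits/s/Hz


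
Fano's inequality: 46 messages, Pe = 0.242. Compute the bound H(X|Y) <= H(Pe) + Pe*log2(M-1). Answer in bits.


H(Pe) = -Pe*log2(Pe) - (1-Pe)*log2(1-Pe) = -0.242*log2(0.242) - 0.758*log2(0.758) = 0.495355 + 0.302996 = 0.7984. Pe*log2(M-1) = 0.242*log2(45) = 1.329028. Bound = H(Pe) + Pe*log2(M-1) = 0.495355 + 0.302996 + 1.329028 = 2.1274

2.1274 bits


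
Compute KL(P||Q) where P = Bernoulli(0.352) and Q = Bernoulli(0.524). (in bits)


KL = p*log2(p/q) + (1-p)*log2((1-p)/(1-q)) = 0.352*log2(0.352/0.524) + 0.648*log2(0.648/0.476) = 0.0863

0.0863 bits


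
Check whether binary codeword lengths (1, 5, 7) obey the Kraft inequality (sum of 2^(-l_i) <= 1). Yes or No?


Kraft sum = sum(2^(-l_i)) = 0.5391, need <= 1. Result: satisfied (a binary prefix-free code with these lengths exists)

Yes


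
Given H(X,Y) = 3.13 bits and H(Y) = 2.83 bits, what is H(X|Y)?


H(X|Y) = H(X,Y) - H(Y) = 3.13 - 2.83 = 0.3

0.3 bits


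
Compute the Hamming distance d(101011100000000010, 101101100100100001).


Count differing positions: . . . ^ ^ . . . . ^ . . ^ . . . ^ ^ = 6 differences

6


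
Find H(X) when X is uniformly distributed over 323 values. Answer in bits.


H = log2(n) = log2(323) = 8.3354

8.3354 bits


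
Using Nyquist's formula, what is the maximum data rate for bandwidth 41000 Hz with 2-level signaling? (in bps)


Rate = 2 * B * log2(M) = 2 * 41000 * 1.0 = 82000.0

82000.0 bps


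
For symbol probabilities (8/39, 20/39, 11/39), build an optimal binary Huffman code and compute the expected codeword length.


Huffman construction (repeatedly merge the two least-probable nodes; each merge adds 1 bit to every symbol beneath it): 8/39 + 11/39 = 19/39; 19/39 + 20/39 = 1. Resulting codeword lengths (in the order the probabilities were given): (2, 1, 2). L_avg = sum(p_i * l_i) = 8/39*2 + 20/39*1 + 11/39*2 = 58/39 = 1.4872

1.4872 bits


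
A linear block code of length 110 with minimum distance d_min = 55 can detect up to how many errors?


Detection capability = d_min - 1 = 55 - 1 = 54

54 errors


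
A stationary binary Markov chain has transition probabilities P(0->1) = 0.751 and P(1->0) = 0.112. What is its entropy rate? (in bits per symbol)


Stationary distribution: pi_0 = p10/(p01+p10) = 0.1298, pi_1 = 0.8702. Entropy rate H' = pi_0*H(p01) + pi_1*H(p10) = 0.1298*0.8097 + 0.8702*0.5059 = 0.5453

0.5453 bits/symbol


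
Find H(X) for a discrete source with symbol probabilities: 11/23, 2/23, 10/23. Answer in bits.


H = -sum(p_i * log2(p_i)). Terms: -(11/23)*log2(11/23) = 0.508932; -(2/23)*log2(2/23) = 0.306397; -(10/23)*log2(10/23) = 0.522450. H = 0.508932 + 0.306397 + 0.522450 = 1.3378

1.3378 bits


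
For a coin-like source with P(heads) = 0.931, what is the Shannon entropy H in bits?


H = -p*log2(p) - (1-p)*log2(1-p). -0.931*log2(0.931) = 0.096030; -0.069*log2(0.069) = 0.266151. H = 0.096030 + 0.266151 = 0.3622

0.3622 bits


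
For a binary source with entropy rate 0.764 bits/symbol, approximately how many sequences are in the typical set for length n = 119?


log2|A_typical| = nH = 119 * 0.764 = 90.916, so |A_typical| ~ 2^90.916 = 2.336e+27

2.336e+27


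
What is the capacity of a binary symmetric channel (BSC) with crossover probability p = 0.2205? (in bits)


H(p) = -p*log2(p) - (1-p)*log2(1-p) = -0.2205*log2(0.2205) - 0.7795*log2(0.7795) = 0.480943 + 0.280136 = 0.7611. C = 1 - H(p) = 1 - 0.7611 = 0.2389

0.2389 bits


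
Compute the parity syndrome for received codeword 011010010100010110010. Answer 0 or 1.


Syndrome = XOR of all bits = 0 XOR 1 XOR 1 XOR 0 XOR 1 XOR 0 XOR 0 XOR 1 XOR 0 XOR 1 XOR 0 XOR 0 XOR 0 XOR 1 XOR 0 XOR 1 XOR 1 XOR 0 XOR 0 XOR 1 XOR 0 = 1

1


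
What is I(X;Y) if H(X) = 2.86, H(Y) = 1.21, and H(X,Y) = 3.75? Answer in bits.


I(X;Y) = H(X) + H(Y) - H(X,Y) = 2.86 + 1.21 - 3.75 = 0.32

0.32 bits


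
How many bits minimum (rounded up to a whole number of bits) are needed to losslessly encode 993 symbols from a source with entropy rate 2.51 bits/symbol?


Minimum bits >= n * H = 993 * 2.51 = 2492.43, rounded up to a whole number of bits = 2493

2493 bits


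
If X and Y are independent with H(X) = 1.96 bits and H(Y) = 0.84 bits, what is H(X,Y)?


For independent variables, H(X,Y) = H(X) + H(Y) = 1.96 + 0.84 = 2.8

2.8 bits


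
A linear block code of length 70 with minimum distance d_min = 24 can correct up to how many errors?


Correction capability = floor((d-1)/2) = floor((24-1)/2) = 11

11 errors


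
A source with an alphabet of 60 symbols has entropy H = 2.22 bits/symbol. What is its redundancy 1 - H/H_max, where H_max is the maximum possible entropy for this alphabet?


H_max = log2(K) = log2(60) = 5.9069 bits/symbol. Redundancy = 1 - H/H_max = 1 - 2.22/5.9069 = 1 - 0.3758 = 0.6242

0.6242


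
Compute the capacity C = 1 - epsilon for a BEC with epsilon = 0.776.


C = 1 - epsilon = 1 - 0.776 = 0.224

0.224 bits


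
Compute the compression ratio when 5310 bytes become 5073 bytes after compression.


Ratio = original / compressed = 5310 / 5073 = 1.0467

1.0467


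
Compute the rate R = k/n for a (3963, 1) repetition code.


Rate = k/n = 1/3963

1/3963


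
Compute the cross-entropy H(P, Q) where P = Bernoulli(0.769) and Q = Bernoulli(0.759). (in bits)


H(P,Q) = -p*log2(q) - (1-p)*log2(1-q). -0.769*log2(0.759) = 0.305930; -0.231*log2(0.241) = 0.474219. H(P,Q) = 0.305930 + 0.474219 = 0.7801

0.7801 bits


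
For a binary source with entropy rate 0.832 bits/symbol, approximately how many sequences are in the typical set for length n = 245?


log2|A_typical| = nH = 245 * 0.832 = 203.84, so |A_typical| ~ 2^203.84 = 2.301e+61

2.301e+61


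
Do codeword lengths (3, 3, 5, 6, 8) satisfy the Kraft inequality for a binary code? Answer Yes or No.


Kraft sum = sum(2^(-l_i)) = 0.3008, need <= 1. Result: satisfied (a binary prefix-free code with these lengths exists)

Yes


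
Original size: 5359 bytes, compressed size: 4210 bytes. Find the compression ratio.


Ratio = original / compressed = 5359 / 4210 = 1.2729

1.2729


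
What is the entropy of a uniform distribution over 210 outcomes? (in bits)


H = log2(n) = log2(210) = 7.7142

7.7142 bits


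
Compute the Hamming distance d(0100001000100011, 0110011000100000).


Count differing positions: . . ^ . . ^ . . . . . . . . ^ ^ = 4 differences

4


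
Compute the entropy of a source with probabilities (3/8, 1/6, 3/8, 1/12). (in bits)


H = -sum(p_i * log2(p_i)). Terms: -(3/8)*log2(3/8) = 0.530639; -(1/6)*log2(1/6) = 0.430827; -(3/8)*log2(3/8) = 0.530639; -(1/12)*log2(1/12) = 0.298747. H = 0.530639 + 0.430827 + 0.530639 + 0.298747 = 1.7909

1.7909 bits


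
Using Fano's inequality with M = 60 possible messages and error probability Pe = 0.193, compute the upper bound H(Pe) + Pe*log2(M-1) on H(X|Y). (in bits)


H(Pe) = -Pe*log2(Pe) - (1-Pe)*log2(1-Pe) = -0.193*log2(0.193) - 0.807*log2(0.807) = 0.458052 + 0.249653 = 0.7077. Pe*log2(M-1) = 0.193*log2(59) = 1.135350. Bound = H(Pe) + Pe*log2(M-1) = 0.458052 + 0.249653 + 1.135350 = 1.8431

1.8431 bits


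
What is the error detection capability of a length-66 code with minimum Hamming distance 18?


Detection capability = d_min - 1 = 18 - 1 = 17

17 errors


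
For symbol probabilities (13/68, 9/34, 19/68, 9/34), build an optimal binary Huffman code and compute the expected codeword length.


Huffman construction (repeatedly merge the two least-probable nodes; each merge adds 1 bit to every symbol beneath it): 13/68 + 9/34 = 31/68; 9/34 + 19/68 = 37/68; 31/68 + 37/68 = 1. Resulting codeword lengths (in the order the probabilities were given): (2, 2, 2, 2). L_avg = sum(p_i * l_i) = 13/68*2 + 9/34*2 + 19/68*2 + 9/34*2 = 2

2.0 bits


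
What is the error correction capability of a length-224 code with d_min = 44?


Correction capability = floor((d-1)/2) = floor((44-1)/2) = 21

21 errors


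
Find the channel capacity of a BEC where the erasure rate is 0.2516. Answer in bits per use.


C = 1 - epsilon = 1 - 0.2516 = 0.7484

0.7484 bits


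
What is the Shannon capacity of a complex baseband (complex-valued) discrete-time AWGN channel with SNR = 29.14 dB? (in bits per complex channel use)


SNR_linear = 10^(29.14/10) = 820.3515; C = log2(1 + SNR_linear) = log2(1 + 820.3515) = 9.6819

9.6819 bits/channel use


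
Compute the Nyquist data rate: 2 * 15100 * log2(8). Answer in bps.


Rate = 2 * B * log2(M) = 2 * 15100 * 3.0 = 90600.0

90600.0 bps


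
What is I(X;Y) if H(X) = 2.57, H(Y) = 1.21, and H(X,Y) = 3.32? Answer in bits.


I(X;Y) = H(X) + H(Y) - H(X,Y) = 2.57 + 1.21 - 3.32 = 0.46

0.46 bits


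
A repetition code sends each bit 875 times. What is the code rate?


Rate = k/n = 1/875

1/875


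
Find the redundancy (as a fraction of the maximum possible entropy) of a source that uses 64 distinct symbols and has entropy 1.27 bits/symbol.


H_max = log2(K) = log2(64) = 6.0 bits/symbol. Redundancy = 1 - H/H_max = 1 - 1.27/6.0 = 1 - 0.2117 = 0.7883

0.7883


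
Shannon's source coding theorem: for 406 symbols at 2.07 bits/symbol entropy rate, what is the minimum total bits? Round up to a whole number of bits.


Minimum bits >= n * H = 406 * 2.07 = 840.42, rounded up to a whole number of bits = 841

841 bits


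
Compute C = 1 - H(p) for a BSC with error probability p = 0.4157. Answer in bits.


H(p) = -p*log2(p) - (1-p)*log2(1-p) = -0.4157*log2(0.4157) - 0.5843*log2(0.5843) = 0.526436 + 0.452960 = 0.9794. C = 1 - H(p) = 1 - 0.9794 = 0.0206

0.0206 bits


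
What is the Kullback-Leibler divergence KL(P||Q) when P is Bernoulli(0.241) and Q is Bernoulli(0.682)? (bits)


KL = p*log2(p/q) + (1-p)*log2((1-p)/(1-q)) = 0.241*log2(0.241/0.682) + 0.759*log2(0.759/0.318) = 0.5909

0.5909 bits


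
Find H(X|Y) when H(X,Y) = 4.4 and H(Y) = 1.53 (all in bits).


H(X|Y) = H(X,Y) - H(Y) = 4.4 - 1.53 = 2.87

2.87 bits


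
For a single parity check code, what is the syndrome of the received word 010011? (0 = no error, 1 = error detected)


Syndrome = XOR of all bits = 0 XOR 1 XOR 0 XOR 0 XOR 1 XOR 1 = 1

1


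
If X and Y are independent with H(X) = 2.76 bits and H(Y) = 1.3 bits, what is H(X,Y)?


For independent variables, H(X,Y) = H(X) + H(Y) = 2.76 + 1.3 = 4.06

4.06 bits


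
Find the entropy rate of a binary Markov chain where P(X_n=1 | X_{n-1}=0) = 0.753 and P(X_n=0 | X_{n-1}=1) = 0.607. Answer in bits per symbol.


Stationary distribution: pi_0 = p10/(p01+p10) = 0.4463, pi_1 = 0.5537. Entropy rate H' = pi_0*H(p01) + pi_1*H(p10) = 0.4463*0.8065 + 0.5537*0.9667 = 0.8952

0.8952 bits/symbol


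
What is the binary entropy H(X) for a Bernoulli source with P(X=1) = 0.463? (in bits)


H = -p*log2(p) - (1-p)*log2(1-p). -0.463*log2(0.463) = 0.514354; -0.537*log2(0.537) = 0.481692. H = 0.514354 + 0.481692 = 0.996

0.996 bits


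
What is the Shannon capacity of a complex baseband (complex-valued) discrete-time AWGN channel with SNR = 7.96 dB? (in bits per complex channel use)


SNR_linear = 10^(7.96/10) = 6.2517; C = log2(1 + SNR_linear) = log2(1 + 6.2517) = 2.8583

2.8583 bits/channel use


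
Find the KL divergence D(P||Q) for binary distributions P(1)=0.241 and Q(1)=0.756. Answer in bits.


KL = p*log2(p/q) + (1-p)*log2((1-p)/(1-q)) = 0.241*log2(0.241/0.756) + 0.759*log2(0.759/0.244) = 0.8452

0.8452 bits


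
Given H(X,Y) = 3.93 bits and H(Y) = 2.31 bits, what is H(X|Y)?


H(X|Y) = H(X,Y) - H(Y) = 3.93 - 2.31 = 1.62

1.62 bits


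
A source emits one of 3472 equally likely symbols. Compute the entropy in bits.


H = log2(n) = log2(3472) = 11.7616

11.7616 bits


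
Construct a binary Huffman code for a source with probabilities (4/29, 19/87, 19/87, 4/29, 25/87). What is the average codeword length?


Huffman construction (repeatedly merge the two least-probable nodes; each merge adds 1 bit to every symbol beneath it): 4/29 + 4/29 = 8/29; 19/87 + 19/87 = 38/87; 8/29 + 25/87 = 49/87; 38/87 + 49/87 = 1. Resulting codeword lengths (in the order the probabilities were given): (3, 2, 2, 3, 2). L_avg = sum(p_i * l_i) = 4/29*3 + 19/87*2 + 19/87*2 + 4/29*3 + 25/87*2 = 66/29 = 2.2759

2.2759 bits


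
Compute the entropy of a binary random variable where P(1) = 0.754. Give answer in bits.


H = -p*log2(p) - (1-p)*log2(1-p). -0.754*log2(0.754) = 0.307152; -0.246*log2(0.246) = 0.497724. H = 0.307152 + 0.497724 = 0.8049

0.8049 bits


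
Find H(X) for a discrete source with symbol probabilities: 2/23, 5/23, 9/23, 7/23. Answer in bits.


H = -sum(p_i * log2(p_i)). Terms: -(2/23)*log2(2/23) = 0.306397; -(5/23)*log2(5/23) = 0.478616; -(9/23)*log2(9/23) = 0.529684; -(7/23)*log2(7/23) = 0.522324. H = 0.306397 + 0.478616 + 0.529684 + 0.522324 = 1.837

1.837 bits


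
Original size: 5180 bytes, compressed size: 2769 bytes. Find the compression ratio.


Ratio = original / compressed = 5180 / 2769 = 1.8707

1.8707


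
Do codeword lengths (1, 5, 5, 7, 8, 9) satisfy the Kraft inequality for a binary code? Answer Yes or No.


Kraft sum = sum(2^(-l_i)) = 0.5762, need <= 1. Result: satisfied (a binary prefix-free code with these lengths exists)

Yes


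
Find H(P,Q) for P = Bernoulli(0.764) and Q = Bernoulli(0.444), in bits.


H(P,Q) = -p*log2(q) - (1-p)*log2(1-q). -0.764*log2(0.444) = 0.894925; -0.236*log2(0.556) = 0.199855. H(P,Q) = 0.894925 + 0.199855 = 1.0948

1.0948 bits


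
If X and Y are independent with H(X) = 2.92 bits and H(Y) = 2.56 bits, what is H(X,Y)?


For independent variables, H(X,Y) = H(X) + H(Y) = 2.92 + 2.56 = 5.48

5.48 bits


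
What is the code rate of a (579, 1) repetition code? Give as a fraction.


Rate = k/n = 1/579

1/579


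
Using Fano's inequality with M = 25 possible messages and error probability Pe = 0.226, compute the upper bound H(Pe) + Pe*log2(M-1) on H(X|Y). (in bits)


H(Pe) = -Pe*log2(Pe) - (1-Pe)*log2(1-Pe) = -0.226*log2(0.226) - 0.774*log2(0.774) = 0.484907 + 0.286066 = 0.771. Pe*log2(M-1) = 0.226*log2(24) = 1.036202. Bound = H(Pe) + Pe*log2(M-1) = 0.484907 + 0.286066 + 1.036202 = 1.8072

1.8072 bits


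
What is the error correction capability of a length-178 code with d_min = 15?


Correction capability = floor((d-1)/2) = floor((15-1)/2) = 7

7 errors


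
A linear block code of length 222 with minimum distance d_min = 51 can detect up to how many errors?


Detection capability = d_min - 1 = 51 - 1 = 50

50 errors


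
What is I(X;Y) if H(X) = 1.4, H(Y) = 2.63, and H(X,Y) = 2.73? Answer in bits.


I(X;Y) = H(X) + H(Y) - H(X,Y) = 1.4 + 2.63 - 2.73 = 1.3

1.3 bits


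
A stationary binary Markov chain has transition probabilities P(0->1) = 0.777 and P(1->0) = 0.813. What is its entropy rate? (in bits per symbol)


Stationary distribution: pi_0 = p10/(p01+p10) = 0.5113, pi_1 = 0.4887. Entropy rate H' = pi_0*H(p01) + pi_1*H(p10) = 0.5113*0.7656 + 0.4887*0.6952 = 0.7312

0.7312 bits/symbol


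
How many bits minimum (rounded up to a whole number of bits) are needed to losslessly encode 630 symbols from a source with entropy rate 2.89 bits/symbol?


Minimum bits >= n * H = 630 * 2.89 = 1820.7, rounded up to a whole number of bits = 1821

1821 bits


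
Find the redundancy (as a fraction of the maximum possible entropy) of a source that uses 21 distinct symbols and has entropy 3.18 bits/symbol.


H_max = log2(K) = log2(21) = 4.3923 bits/symbol. Redundancy = 1 - H/H_max = 1 - 3.18/4.3923 = 1 - 0.724 = 0.276

0.276


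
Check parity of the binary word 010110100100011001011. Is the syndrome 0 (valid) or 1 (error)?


Syndrome = XOR of all bits = 0 XOR 1 XOR 0 XOR 1 XOR 1 XOR 0 XOR 1 XOR 0 XOR 0 XOR 1 XOR 0 XOR 0 XOR 0 XOR 1 XOR 1 XOR 0 XOR 0 XOR 1 XOR 0 XOR 1 XOR 1 = 0

0


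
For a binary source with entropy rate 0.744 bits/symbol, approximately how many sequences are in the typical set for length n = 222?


log2|A_typical| = nH = 222 * 0.744 = 165.168, so |A_typical| ~ 2^165.168 = 5.254e+49

5.254e+49


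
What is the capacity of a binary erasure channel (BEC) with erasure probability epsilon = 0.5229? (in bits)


C = 1 - epsilon = 1 - 0.5229 = 0.4771

0.4771 bits


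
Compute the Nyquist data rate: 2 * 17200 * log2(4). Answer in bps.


Rate = 2 * B * log2(M) = 2 * 17200 * 2.0 = 68800.0

68800.0 bps


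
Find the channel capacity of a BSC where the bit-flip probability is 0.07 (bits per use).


H(p) = -p*log2(p) - (1-p)*log2(1-p) = -0.07*log2(0.07) - 0.93*log2(0.93) = 0.268555 + 0.097369 = 0.3659. C = 1 - H(p) = 1 - 0.3659 = 0.6341

0.6341 bits


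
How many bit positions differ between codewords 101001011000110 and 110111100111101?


Count differing positions: . ^ ^ ^ ^ . ^ ^ ^ ^ ^ ^ . ^ ^ = 12 differences

12


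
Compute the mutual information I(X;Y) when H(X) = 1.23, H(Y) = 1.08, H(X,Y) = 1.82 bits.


I(X;Y) = H(X) + H(Y) - H(X,Y) = 1.23 + 1.08 - 1.82 = 0.49

0.49 bits


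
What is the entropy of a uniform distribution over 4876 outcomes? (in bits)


H = log2(n) = log2(4876) = 12.2515

12.2515 bits


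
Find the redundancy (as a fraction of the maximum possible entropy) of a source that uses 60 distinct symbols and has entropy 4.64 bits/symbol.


H_max = log2(K) = log2(60) = 5.9069 bits/symbol. Redundancy = 1 - H/H_max = 1 - 4.64/5.9069 = 1 - 0.7855 = 0.2145

0.2145


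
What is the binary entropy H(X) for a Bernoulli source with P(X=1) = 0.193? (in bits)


H = -p*log2(p) - (1-p)*log2(1-p). -0.193*log2(0.193) = 0.458052; -0.807*log2(0.807) = 0.249653. H = 0.458052 + 0.249653 = 0.7077

0.7077 bits


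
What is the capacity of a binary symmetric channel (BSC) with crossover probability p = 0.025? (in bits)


H(p) = -p*log2(p) - (1-p)*log2(1-p) = -0.025*log2(0.025) - 0.975*log2(0.975) = 0.133048 + 0.035613 = 0.1687. C = 1 - H(p) = 1 - 0.1687 = 0.8313

0.8313 bits


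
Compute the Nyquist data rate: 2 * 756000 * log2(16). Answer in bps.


Rate = 2 * B * log2(M) = 2 * 756000 * 4.0 = 6048000.0

6048000.0 bps


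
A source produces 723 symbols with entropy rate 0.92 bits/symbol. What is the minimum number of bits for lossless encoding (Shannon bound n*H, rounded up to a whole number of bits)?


Minimum bits >= n * H = 723 * 0.92 = 665.16, rounded up to a whole number of bits = 666

666 bits


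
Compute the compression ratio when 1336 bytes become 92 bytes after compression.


Ratio = original / compressed = 1336 / 92 = 14.5217

14.5217


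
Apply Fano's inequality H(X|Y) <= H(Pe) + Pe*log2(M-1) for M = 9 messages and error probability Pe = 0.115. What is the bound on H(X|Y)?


H(Pe) = -Pe*log2(Pe) - (1-Pe)*log2(1-Pe) = -0.115*log2(0.115) - 0.885*log2(0.885) = 0.358834 + 0.155982 = 0.5148. Pe*log2(M-1) = 0.115*log2(8) = 0.345000. Bound = H(Pe) + Pe*log2(M-1) = 0.358834 + 0.155982 + 0.345000 = 0.8598

0.8598 bits


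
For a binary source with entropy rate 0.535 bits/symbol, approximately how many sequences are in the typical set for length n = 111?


log2|A_typical| = nH = 111 * 0.535 = 59.385, so |A_typical| ~ 2^59.385 = 7.528e+17

7.528e+17


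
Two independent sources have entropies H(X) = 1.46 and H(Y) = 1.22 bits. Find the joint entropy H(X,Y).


For independent variables, H(X,Y) = H(X) + H(Y) = 1.46 + 1.22 = 2.68

2.68 bits


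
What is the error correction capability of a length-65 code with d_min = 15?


Correction capability = floor((d-1)/2) = floor((15-1)/2) = 7

7 errors


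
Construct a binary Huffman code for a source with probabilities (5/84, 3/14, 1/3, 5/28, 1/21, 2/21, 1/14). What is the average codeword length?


Huffman construction (repeatedly merge the two least-probable nodes; each merge adds 1 bit to every symbol beneath it): 1/21 + 5/84 = 3/28; 1/14 + 2/21 = 1/6; 3/28 + 1/6 = 23/84; 5/28 + 3/14 = 11/28; 23/84 + 1/3 = 17/28; 11/28 + 17/28 = 1. Resulting codeword lengths (in the order the probabilities were given): (4, 2, 2, 2, 4, 4, 4). L_avg = sum(p_i * l_i) = 5/84*4 + 3/14*2 + 1/3*2 + 5/28*2 + 1/21*4 + 2/21*4 + 1/14*4 = 107/42 = 2.5476

2.5476 bits


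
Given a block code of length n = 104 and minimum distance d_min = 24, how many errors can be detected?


Detection capability = d_min - 1 = 24 - 1 = 23

23 errors


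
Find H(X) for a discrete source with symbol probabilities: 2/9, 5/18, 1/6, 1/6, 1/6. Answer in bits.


H = -sum(p_i * log2(p_i)). Terms: -(2/9)*log2(2/9) = 0.482206; -(5/18)*log2(5/18) = 0.513332; -(1/6)*log2(1/6) = 0.430827; -(1/6)*log2(1/6) = 0.430827; -(1/6)*log2(1/6) = 0.430827. H = 0.482206 + 0.513332 + 0.430827 + 0.430827 + 0.430827 = 2.288

2.288 bits


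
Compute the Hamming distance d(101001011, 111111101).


Count differing positions: . ^ . ^ ^ . ^ ^ . = 5 differences

5


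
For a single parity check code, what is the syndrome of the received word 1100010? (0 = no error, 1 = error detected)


Syndrome = XOR of all bits = 1 XOR 1 XOR 0 XOR 0 XOR 0 XOR 1 XOR 0 = 1

1
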